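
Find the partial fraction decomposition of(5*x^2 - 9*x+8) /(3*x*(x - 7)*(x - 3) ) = -13/(18*(x - 3)) + 95/(42*(x - 7)) + 8/(63*x)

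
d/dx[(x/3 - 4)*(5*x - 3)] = 10*x/3 - 21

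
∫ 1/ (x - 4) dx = log(12 - 3*x) + C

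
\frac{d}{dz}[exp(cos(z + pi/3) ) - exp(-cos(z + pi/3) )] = -(1 + exp(-sqrt(3)*sin(z))*exp(cos(z)))*exp(-cos(z + pi/3))*sin(z + pi/3)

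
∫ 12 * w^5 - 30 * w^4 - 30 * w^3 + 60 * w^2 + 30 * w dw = 2*w^6 - 6*w^5 - 15*w^4/2 + 20*w^3 + 15*w^2 + C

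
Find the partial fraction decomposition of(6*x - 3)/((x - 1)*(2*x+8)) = 27/(10*(x + 4)) + 3/(10*(x - 1))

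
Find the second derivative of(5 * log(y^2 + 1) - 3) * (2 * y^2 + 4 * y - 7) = (20*y^4*log(y^2 + 1) + 48*y^4 + 40*y^3 + 40*y^2*log(y^2 + 1) + 146*y^2 + 120*y + 20*log(y^2 + 1) - 82)/(y^4 + 2*y^2 + 1)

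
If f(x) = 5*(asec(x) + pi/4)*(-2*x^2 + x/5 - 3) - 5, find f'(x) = (-80*x^3*sqrt(1 - 1/x^2)*asec(x) - 20*pi*x^3*sqrt(1 - 1/x^2) + 4*x^2*sqrt(1 - 1/x^2)*asec(x) + pi*x^2*sqrt(1 - 1/x^2) - 40*x^2 + 4*x - 60)/(4*x^2*sqrt(1 - 1/x^2))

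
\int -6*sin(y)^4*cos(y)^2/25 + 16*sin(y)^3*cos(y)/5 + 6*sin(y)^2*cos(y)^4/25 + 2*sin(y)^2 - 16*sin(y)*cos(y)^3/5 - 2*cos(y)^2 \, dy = 2*sin(y)^3*cos(y)^3/25 - sin(2*y) + cos(4*y)/5 + C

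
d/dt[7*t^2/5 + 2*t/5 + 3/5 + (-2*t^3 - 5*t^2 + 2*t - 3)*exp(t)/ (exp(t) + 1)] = (-10*t^3*exp(t) - 30*t^2*exp(2*t) - 55*t^2*exp(t) - 36*t*exp(2*t) - 12*t*exp(t) + 14*t + 12*exp(2*t) - exp(t) + 2)/(5*exp(2*t) + 10*exp(t) + 5)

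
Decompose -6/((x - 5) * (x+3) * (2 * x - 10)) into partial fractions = -3/(64*(x + 3)) + 3/(64*(x - 5)) - 3/(8*(x - 5)^2)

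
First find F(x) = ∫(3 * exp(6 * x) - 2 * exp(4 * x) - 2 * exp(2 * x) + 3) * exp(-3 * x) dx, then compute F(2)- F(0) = -exp(-2) + exp(2) + (-exp(-2) + exp(2))^3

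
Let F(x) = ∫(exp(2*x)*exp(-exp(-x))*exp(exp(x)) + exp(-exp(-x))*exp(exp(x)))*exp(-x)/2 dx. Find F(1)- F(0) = -1/2 + exp(E - exp(-1))/2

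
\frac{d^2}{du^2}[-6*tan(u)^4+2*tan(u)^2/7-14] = -120*tan(u)^6 - 1332*tan(u)^4/7 - 488*tan(u)^2/7 + 4/7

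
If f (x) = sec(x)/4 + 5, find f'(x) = tan(x)*sec(x)/4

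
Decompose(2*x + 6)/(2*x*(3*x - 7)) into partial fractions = 16/(7*(3*x - 7)) - 3/(7*x)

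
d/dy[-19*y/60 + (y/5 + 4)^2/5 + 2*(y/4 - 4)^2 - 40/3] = 133*y/500 - 1199/300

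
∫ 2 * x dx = x^2 + C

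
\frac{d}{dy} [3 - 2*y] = -2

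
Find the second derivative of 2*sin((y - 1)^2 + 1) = -8*y^2*sin(y^2 - 2*y + 2) + 16*y*sin(y^2 - 2*y + 2) - 8*sin(y^2 - 2*y + 2) + 4*cos(y^2 - 2*y + 2)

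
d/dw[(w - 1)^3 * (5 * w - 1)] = 20*w^3 - 48*w^2 + 36*w - 8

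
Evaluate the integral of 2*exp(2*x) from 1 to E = -exp(2) + exp(2*E)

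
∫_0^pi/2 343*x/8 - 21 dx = -7 + 7*pi/4 + 7*(1 - 7*pi/8)^2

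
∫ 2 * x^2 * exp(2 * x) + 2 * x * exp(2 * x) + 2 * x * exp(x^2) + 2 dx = x^2*exp(2*x) + 2*x + exp(x^2) + C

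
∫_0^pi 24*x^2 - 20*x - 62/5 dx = -10*pi^2 - 62*pi/5 + 8*pi^3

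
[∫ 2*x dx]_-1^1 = 0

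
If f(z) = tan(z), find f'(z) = cos(z)^(-2)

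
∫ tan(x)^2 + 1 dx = tan(x) + C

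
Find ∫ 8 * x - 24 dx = 4*x^2 - 24*x + C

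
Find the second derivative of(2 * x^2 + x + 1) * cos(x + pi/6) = -2*x^2*cos(x + pi/6) - 8*x*sin(x + pi/6) - x*cos(x + pi/6) - 2*sin(x + pi/6) + 3*cos(x + pi/6)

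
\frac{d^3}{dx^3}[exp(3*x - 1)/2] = 27*exp(3*x - 1)/2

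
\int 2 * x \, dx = x^2 + C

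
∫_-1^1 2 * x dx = 0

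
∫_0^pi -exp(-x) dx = -1 + exp(-pi)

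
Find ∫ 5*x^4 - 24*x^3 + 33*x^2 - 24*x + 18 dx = x^5 - 6*x^4 + 11*x^3 - 12*x^2 + 18*x + C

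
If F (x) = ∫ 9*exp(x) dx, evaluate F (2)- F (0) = -9 + 9*exp(2)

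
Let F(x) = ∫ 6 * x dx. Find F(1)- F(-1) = 0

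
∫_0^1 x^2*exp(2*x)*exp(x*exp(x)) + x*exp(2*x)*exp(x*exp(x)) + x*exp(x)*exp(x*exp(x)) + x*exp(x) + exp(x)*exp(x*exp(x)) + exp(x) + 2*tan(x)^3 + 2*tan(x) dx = tan(1)^2 + E + exp(1 + E)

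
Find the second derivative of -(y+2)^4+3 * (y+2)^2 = -12*y^2 - 48*y - 42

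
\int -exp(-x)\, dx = exp(-x) + C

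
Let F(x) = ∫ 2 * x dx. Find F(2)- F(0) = 4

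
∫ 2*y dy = y^2 + C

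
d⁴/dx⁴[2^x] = 2^x*log(2)^4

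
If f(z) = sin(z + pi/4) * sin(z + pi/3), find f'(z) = cos(2*z + pi/12)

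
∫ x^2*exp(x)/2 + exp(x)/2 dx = ((x - 1)^2 + 2)*exp(x)/2 + C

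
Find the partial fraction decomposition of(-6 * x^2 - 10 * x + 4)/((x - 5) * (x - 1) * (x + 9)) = -14/(5*(x + 9)) + 3/(10*(x - 1)) - 7/(2*(x - 5))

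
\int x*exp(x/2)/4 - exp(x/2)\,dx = (x - 6)*exp(x/2)/2 + C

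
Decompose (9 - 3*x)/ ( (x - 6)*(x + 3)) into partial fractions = -2/(x + 3) - 1/(x - 6)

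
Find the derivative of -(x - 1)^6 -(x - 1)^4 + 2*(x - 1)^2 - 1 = -6*x^5 + 30*x^4 - 64*x^3 + 72*x^2 - 38*x + 6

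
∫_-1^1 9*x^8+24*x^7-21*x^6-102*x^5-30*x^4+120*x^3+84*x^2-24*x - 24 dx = -8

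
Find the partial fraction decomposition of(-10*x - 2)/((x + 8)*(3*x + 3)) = -26/(7*(x + 8)) + 8/(21*(x + 1))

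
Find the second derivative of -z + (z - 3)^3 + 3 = 6*z - 18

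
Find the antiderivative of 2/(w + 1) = log(3*(w + 1)^2) + C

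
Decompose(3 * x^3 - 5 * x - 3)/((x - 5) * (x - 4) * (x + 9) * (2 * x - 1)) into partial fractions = -41/(1197*(2*x - 1)) + 165/(266*(x + 9)) - 13/(7*(x - 4)) + 347/(126*(x - 5))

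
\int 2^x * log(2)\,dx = 2^x + C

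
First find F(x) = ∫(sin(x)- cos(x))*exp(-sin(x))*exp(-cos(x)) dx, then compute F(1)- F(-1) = -exp(-cos(1) + sin(1)) + exp(-sin(1) - cos(1))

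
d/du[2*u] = 2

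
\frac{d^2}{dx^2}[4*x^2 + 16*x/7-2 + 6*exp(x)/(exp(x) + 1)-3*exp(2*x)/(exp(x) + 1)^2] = (8*exp(4*x) + 32*exp(3*x) + 36*exp(2*x) + 38*exp(x) + 8)/(exp(4*x) + 4*exp(3*x) + 6*exp(2*x) + 4*exp(x) + 1)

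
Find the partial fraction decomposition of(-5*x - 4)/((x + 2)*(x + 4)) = -8/(x + 4) + 3/(x + 2)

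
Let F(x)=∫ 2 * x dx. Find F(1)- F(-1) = 0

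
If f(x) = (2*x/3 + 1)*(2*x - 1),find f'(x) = 8*x/3 + 4/3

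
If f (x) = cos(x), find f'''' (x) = cos(x)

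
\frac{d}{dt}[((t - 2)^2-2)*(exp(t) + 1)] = t^2*exp(t) - 2*t*exp(t) + 2*t - 2*exp(t) - 4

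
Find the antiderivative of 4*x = 2*x^2 + C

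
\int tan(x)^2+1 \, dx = tan(x) + C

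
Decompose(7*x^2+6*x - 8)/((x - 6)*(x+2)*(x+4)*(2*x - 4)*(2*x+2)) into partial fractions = 1/(18*(x + 4)) - 1/(32*(x + 2)) - 1/(36*(x + 1)) - 1/(36*(x - 2)) + 1/(32*(x - 6))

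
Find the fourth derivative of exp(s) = exp(s)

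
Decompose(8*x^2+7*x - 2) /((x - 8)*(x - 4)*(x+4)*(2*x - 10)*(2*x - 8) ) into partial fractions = 49/(13824*(x + 4)) + 977/(512*(x - 4)) + 77/(64*(x - 4)^2) - 233/(108*(x - 5)) + 283/(1152*(x - 8))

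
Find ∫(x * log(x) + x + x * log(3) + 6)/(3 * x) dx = (x + 6)*log(3*x)/3 + C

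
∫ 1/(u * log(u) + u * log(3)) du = log(2*log(3*u)) + C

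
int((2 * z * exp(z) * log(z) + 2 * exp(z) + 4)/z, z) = 2*(exp(z) + 2)*log(z) + C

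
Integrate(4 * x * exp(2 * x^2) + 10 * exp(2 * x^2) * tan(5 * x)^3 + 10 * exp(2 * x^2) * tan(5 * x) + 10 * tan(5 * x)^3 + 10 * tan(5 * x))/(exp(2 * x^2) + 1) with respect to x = log(exp(2*x^2) + 1) + tan(5*x)^2 + C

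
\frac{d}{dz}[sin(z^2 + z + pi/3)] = (2*z + 1)*cos(z^2 + z + pi/3)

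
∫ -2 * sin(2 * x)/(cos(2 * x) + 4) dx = log(cos(2*x) + 4) + C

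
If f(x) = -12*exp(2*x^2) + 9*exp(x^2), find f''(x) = -192*x^2*exp(2*x^2) + 36*x^2*exp(x^2) - 48*exp(2*x^2) + 18*exp(x^2)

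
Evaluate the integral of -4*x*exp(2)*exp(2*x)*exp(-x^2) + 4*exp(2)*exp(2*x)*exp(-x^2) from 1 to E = -2*exp(3) + 2*exp(-exp(2) + 2 + 2*E)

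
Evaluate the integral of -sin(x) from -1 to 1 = 0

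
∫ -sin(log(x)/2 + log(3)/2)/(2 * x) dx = cos(log(3*x)/2) + C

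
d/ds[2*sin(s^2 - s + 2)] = 2*(2*s - 1)*cos(s^2 - s + 2)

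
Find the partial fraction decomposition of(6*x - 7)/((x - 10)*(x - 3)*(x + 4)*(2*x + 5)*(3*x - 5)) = 243/(42500*(3*x - 5)) + 32/(1875*(2*x + 5)) - 31/(4998*(x + 4)) - 1/(196*(x - 3)) + 53/(61250*(x - 10))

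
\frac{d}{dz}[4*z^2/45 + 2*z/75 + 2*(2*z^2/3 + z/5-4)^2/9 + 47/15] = 32*z^3/81 + 8*z^2/45 - 1468*z/675 - 74/225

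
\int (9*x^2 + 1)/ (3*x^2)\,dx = 3*x - 1/(3*x) + C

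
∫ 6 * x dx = 3*x^2 + C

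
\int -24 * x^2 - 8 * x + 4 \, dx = -8*x^3 - 4*x^2 + 4*x + C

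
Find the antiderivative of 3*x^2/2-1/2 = x^3/2 - x/2 + C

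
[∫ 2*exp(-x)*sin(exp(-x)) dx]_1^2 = -2*cos(exp(-1)) + 2*cos(exp(-2))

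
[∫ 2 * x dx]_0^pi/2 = pi^2/4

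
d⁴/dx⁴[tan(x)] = 24*tan(x)^5 + 40*tan(x)^3 + 16*tan(x)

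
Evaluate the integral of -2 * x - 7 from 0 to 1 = -8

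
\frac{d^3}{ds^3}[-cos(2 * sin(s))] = -12*sin(s)*cos(s)*cos(2*sin(s)) - 8*sin(2*sin(s))*cos(s)^3 - 2*sin(2*sin(s))*cos(s)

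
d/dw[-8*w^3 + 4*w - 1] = 4 - 24*w^2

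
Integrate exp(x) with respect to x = exp(x) + C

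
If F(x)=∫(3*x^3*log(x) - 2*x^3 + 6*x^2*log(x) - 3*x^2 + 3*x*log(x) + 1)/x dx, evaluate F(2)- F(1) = -19 + 27*log(2)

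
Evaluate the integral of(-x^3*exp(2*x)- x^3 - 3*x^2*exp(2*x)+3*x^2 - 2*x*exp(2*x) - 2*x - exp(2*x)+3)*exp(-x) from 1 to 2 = -11*exp(2) - 2*exp(-1) + 11*exp(-2) + 2*E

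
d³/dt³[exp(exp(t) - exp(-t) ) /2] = (exp(exp(t) - exp(-t)) - 3*exp(t + exp(t) - exp(-t)) + 4*exp(2*t + exp(t) - exp(-t)) + 4*exp(4*t + exp(t) - exp(-t)) + 3*exp(5*t + exp(t) - exp(-t)) + exp(6*t + exp(t) - exp(-t)))*exp(-3*t)/2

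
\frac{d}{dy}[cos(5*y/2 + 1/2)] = -5*sin(5*y/2 + 1/2)/2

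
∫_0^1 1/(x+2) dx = -log(2) + log(3)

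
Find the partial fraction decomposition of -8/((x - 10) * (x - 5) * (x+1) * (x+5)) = 1/(75*(x + 5)) - 1/(33*(x + 1)) + 2/(75*(x - 5)) - 8/(825*(x - 10))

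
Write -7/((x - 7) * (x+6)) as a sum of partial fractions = 7/(13*(x + 6)) - 7/(13*(x - 7))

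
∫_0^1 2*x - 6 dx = -5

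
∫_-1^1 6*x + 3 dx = 6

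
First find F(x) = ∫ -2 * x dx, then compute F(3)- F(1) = -8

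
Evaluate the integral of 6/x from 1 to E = 6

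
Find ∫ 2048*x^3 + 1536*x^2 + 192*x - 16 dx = 512*x^4 + 512*x^3 + 96*x^2 - 16*x + C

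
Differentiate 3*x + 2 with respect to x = 3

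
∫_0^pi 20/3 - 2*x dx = -pi^2 + 20*pi/3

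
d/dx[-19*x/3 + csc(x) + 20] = -cot(x)*csc(x) - 19/3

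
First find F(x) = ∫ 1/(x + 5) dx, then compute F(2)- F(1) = -log(12) + log(14)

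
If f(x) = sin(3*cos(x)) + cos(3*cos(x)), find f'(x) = -3*sqrt(2)*sin(x)*cos(3*cos(x) + pi/4)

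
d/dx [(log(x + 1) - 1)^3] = (3*log(x + 1)^2 - 6*log(x + 1) + 3)/(x + 1)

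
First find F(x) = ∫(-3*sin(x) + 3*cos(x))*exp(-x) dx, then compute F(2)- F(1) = -3*exp(-1)*sin(1) + 3*exp(-2)*sin(2)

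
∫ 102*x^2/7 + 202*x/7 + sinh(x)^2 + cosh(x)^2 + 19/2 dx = 34*x^3/7 + 101*x^2/7 + 19*x/2 + sinh(2*x)/2 + C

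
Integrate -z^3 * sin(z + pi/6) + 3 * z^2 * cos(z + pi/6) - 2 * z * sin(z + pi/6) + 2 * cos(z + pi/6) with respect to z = z*(z^2 + 2)*cos(z + pi/6) + C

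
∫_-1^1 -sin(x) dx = 0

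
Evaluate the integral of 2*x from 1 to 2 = 3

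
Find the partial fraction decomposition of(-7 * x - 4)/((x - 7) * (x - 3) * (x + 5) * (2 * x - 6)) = -31/(1536*(x + 5)) + 81/(512*(x - 3)) + 25/(64*(x - 3)^2) - 53/(384*(x - 7))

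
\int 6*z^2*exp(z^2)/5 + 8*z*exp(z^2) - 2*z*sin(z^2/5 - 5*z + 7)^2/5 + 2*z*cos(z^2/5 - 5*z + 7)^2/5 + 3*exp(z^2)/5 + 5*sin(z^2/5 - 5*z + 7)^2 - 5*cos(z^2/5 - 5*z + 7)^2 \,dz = (3*z + 20)*exp(z^2)/5 + sin(2*z^2/5 - 10*z + 14)/2 + C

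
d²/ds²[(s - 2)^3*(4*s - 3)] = 48*s^2 - 162*s + 132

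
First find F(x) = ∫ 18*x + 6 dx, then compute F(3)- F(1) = 84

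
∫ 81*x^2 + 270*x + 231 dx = 27*x^3 + 135*x^2 + 231*x + C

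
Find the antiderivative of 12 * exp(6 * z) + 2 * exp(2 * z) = 2*exp(6*z) + exp(2*z) + C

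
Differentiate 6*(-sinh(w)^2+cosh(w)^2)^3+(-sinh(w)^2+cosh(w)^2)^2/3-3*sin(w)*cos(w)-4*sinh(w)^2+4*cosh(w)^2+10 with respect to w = -3*cos(2*w)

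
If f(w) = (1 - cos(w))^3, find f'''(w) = 3*(9*sin(w)^2 + 8*cos(w) - 8)*sin(w)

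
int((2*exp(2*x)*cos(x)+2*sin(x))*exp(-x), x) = 2*sqrt(2)*sin(x + pi/4)*sinh(x) + C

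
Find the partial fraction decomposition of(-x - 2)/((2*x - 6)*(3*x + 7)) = -1/(32*(3*x + 7)) - 5/(32*(x - 3))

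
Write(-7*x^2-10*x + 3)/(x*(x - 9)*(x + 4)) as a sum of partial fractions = -69/(52*(x + 4)) - 218/(39*(x - 9)) - 1/(12*x)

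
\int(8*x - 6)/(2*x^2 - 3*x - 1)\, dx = 2*log(2*x^2 - 3*x - 1) + C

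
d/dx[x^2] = 2*x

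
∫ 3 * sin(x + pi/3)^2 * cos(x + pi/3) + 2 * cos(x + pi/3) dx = (sin(x + pi/3)^2 + 2)*sin(x + pi/3) + C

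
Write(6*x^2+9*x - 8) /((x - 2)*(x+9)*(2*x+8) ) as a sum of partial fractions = 397/(110*(x + 9)) - 13/(15*(x + 4)) + 17/(66*(x - 2))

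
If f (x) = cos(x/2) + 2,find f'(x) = -sin(x/2)/2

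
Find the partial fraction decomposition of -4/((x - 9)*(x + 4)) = 4/(13*(x + 4)) - 4/(13*(x - 9))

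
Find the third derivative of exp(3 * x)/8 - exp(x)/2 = 27*exp(3*x)/8 - exp(x)/2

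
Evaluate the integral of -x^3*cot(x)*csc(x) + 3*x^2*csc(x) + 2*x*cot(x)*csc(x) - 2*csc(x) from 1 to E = csc(1) + (-2*E + exp(3))*csc(E)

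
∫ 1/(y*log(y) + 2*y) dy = log(log(y) + 2) + C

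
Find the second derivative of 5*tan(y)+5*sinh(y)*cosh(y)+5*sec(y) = 10*sin(y)/cos(y)^3 + 10*sinh(2*y) - 5/cos(y) + 10/cos(y)^3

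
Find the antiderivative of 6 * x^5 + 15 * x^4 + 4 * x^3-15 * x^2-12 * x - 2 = x^6 + 3*x^5 + x^4 - 5*x^3 - 6*x^2 - 2*x + C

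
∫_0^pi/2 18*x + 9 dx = -1 + 3*pi/2 + (-3*pi/2 - 1)^2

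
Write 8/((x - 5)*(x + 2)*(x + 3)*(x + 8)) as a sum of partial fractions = -4/(195*(x + 8)) + 1/(5*(x + 3)) - 4/(21*(x + 2)) + 1/(91*(x - 5))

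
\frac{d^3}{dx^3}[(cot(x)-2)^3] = -60*cot(x)^6 + 144*cot(x)^5 - 186*cot(x)^4 + 240*cot(x)^3 - 156*cot(x)^2 + 96*cot(x) - 30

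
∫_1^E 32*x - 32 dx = (4 - 4*E)^2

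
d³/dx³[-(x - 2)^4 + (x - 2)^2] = 48 - 24*x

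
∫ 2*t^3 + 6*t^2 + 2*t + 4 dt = t^4/2 + 2*t^3 + t^2 + 4*t + C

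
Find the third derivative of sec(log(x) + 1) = (6*tan(log(x) + 1)^3*sec(log(x) + 1) - 6*tan(log(x) + 1)^2*sec(log(x) + 1) + 7*tan(log(x) + 1)*sec(log(x) + 1) - 3*sec(log(x) + 1))/x^3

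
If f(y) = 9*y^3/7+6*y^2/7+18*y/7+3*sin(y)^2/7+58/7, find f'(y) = 27*y^2/7 + 12*y/7 + 3*sin(2*y)/7 + 18/7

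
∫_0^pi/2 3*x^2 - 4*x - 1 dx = -2 + (1 - pi/2)*(-pi^2/4 + pi/2 + 2)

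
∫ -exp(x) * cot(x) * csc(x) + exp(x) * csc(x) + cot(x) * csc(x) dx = (exp(x) - 1)*csc(x) + C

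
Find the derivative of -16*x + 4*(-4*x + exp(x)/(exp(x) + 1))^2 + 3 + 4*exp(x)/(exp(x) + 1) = (128*x*exp(3*x) + 352*x*exp(2*x) + 352*x*exp(x) + 128*x - 48*exp(3*x) - 100*exp(2*x) - 76*exp(x) - 16)/(exp(3*x) + 3*exp(2*x) + 3*exp(x) + 1)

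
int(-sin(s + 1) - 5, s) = -5*s + cos(s + 1) + C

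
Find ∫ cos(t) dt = sin(t) + C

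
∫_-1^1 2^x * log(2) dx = 3/2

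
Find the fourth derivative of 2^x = 2^x*log(2)^4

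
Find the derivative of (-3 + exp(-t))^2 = (6*exp(t) - 2)*exp(-2*t)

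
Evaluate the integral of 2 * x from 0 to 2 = 4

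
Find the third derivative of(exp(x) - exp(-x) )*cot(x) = (-6*exp(2*x)*cot(x)^4 + 6*exp(2*x)*cot(x)^3 - 11*exp(2*x)*cot(x)^2 + 7*exp(2*x)*cot(x) - 5*exp(2*x) + 6*cot(x)^4 + 6*cot(x)^3 + 11*cot(x)^2 + 7*cot(x) + 5)*exp(-x)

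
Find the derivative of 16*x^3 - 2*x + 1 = 48*x^2 - 2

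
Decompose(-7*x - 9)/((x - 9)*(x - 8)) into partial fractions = 65/(x - 8) - 72/(x - 9)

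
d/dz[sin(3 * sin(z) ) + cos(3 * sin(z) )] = 3*sqrt(2)*cos(z)*cos(3*sin(z) + pi/4)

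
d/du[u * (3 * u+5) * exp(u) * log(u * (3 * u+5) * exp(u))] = 3*u^2*exp(u)*log(3*u^2*exp(u) + 5*u*exp(u)) + 3*u^2*exp(u) + 11*u*exp(u)*log(3*u^2*exp(u) + 5*u*exp(u)) + 11*u*exp(u) + 5*exp(u)*log(3*u^2*exp(u) + 5*u*exp(u)) + 5*exp(u)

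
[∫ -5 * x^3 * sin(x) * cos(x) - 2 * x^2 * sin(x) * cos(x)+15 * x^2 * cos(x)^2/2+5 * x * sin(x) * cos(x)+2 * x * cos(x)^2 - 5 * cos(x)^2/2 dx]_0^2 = 19*cos(2)^2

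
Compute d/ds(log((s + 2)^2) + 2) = 2/(s + 2)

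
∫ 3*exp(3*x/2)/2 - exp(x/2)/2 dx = (exp(x) - 1)*exp(x/2) + C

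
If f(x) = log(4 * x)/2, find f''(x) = -1/(2*x^2)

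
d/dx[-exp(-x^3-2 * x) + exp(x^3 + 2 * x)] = (3*x^2*exp(2*x^3 + 4*x) + 3*x^2 + 2*exp(2*x^3 + 4*x) + 2)*exp(-x^3 - 2*x)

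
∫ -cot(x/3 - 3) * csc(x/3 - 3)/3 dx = csc(x/3 - 3) + C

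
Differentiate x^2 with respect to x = 2*x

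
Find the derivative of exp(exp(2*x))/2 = exp(2*x + exp(2*x))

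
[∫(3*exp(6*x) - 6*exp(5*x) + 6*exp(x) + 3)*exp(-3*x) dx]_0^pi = 1 + (-1 - exp(-pi) + exp(pi))^3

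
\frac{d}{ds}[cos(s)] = -sin(s)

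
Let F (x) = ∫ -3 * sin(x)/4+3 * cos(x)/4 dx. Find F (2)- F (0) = -3/4 + 3*cos(2)/4 + 3*sin(2)/4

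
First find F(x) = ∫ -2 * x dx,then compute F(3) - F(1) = -8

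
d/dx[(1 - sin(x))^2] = 2*(sin(x) - 1)*cos(x)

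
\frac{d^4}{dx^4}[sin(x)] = sin(x)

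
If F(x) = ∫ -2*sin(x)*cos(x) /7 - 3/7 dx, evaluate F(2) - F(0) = -1 + cos(2)^2/7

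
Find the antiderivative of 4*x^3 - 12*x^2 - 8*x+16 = x^4 - 4*x^3 - 4*x^2 + 16*x + C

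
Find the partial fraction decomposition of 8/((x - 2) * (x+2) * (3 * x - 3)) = 2/(9*(x + 2)) - 8/(9*(x - 1)) + 2/(3*(x - 2))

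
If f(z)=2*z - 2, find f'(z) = 2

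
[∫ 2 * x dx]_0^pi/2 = pi^2/4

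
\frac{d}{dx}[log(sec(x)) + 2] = tan(x)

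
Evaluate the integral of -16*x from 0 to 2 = -32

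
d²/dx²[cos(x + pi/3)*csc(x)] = cos(x)/sin(x)^3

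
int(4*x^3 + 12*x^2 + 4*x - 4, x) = x^4 + 4*x^3 + 2*x^2 - 4*x + C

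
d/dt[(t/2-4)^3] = 3*t^2/8 - 6*t + 24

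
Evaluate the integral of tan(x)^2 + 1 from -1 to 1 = 2*tan(1)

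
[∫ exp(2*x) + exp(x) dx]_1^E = -E*(2 + E)/2 + (2 + exp(E))*exp(E)/2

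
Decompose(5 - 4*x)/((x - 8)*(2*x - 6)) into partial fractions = 7/(10*(x - 3)) - 27/(10*(x - 8))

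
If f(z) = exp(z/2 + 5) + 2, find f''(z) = exp(z/2 + 5)/4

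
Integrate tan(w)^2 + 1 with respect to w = tan(w) + C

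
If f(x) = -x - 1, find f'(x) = -1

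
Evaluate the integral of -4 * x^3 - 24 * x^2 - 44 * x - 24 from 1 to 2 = -161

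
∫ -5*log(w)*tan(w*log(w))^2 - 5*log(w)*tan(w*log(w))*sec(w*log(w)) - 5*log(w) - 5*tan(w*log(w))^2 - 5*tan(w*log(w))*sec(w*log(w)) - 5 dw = -5*tan(w*log(w)) - 5/cos(w*log(w)) + C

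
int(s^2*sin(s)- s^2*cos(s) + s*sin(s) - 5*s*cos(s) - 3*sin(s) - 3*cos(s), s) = -sqrt(2)*s*(s + 3)*sin(s + pi/4) + C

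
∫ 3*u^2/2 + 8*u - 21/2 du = u^3/2 + 4*u^2 - 21*u/2 + C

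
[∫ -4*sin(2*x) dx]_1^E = -2*cos(2) + 2*cos(2*E)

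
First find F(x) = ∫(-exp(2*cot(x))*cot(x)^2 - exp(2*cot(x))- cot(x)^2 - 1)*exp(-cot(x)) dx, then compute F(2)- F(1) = -exp(cot(1)) - exp(-cot(2)) + exp(-cot(1)) + exp(cot(2))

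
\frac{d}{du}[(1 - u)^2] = 2*u - 2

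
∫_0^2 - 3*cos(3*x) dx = -sin(6)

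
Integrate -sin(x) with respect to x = cos(x) + C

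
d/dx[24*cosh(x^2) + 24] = 48*x*sinh(x^2)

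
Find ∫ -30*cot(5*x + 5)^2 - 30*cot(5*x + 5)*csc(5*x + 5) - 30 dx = 6*cot(5*x + 5) + 6*csc(5*x + 5) + C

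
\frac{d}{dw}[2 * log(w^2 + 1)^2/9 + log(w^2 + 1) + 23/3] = (8*w*log(w^2 + 1) + 18*w)/(9*w^2 + 9)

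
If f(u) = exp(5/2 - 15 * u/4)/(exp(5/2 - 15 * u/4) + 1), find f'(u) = -15*exp(15*u/2 - 5)/(4*exp(-15/2)*exp(45*u/4) + 4*exp(-5/2)*exp(15*u/4) + 8*exp(-5)*exp(15*u/2))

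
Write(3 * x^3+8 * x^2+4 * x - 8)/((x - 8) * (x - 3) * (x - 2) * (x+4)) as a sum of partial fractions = 11/(63*(x + 4)) + 14/(9*(x - 2)) - 157/(35*(x - 3)) + 259/(45*(x - 8))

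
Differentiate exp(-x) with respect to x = -exp(-x)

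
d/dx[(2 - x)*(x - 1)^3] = -4*x^3 + 15*x^2 - 18*x + 7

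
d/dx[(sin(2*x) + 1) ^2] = 2*sin(4*x) + 4*cos(2*x)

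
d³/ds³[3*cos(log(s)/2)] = (-21*sin(log(s)/2) + 18*cos(log(s)/2))/(8*s^3)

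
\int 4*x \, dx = 2*x^2 + C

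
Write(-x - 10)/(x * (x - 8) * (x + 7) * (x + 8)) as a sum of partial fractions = 1/(64*(x + 8)) - 1/(35*(x + 7)) - 3/(320*(x - 8)) + 5/(224*x)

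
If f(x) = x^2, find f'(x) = 2*x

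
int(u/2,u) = u^2/4 + C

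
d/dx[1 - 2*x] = -2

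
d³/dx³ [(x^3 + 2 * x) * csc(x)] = (x^3*cos(x)/sin(x) - 6*x^3*cos(x)/sin(x)^3 - 9*x^2 + 18*x^2/sin(x)^2 - 16*x*cos(x)/sin(x) - 12*x*cos(x)/sin(x)^3 + 12/sin(x)^2)/sin(x)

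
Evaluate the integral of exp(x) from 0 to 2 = -1 + exp(2)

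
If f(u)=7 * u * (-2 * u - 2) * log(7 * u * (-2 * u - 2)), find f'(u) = -28*u*log(-u^2 - u) - 28*u*log(14) - 28*u - 14*log(-u^2 - u) - 14*log(14) - 14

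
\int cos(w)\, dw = sin(w) + C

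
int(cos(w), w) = sin(w) + C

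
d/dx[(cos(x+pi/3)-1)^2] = 2*sin(x + pi/3) - cos(2*x + pi/6)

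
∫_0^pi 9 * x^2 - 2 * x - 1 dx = 4 + (4 - 3*pi)*(-pi^2 - pi - 1)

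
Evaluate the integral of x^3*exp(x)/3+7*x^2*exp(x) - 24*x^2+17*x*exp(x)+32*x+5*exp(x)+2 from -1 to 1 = -12 - 2*exp(-1)/3 + 34*E/3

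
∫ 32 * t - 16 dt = 16*t^2 - 16*t + C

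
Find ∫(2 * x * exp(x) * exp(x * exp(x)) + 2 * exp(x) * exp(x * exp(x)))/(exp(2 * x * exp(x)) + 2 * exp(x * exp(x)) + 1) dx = 2*(-exp(x*exp(x)) - 2)/(exp(x*exp(x)) + 1) + C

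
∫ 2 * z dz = z^2 + C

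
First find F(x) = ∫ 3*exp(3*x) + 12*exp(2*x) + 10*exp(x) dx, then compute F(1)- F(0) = -25 - 2*E + (2 + E)^3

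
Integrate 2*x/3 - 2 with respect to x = x^2/3 - 2*x + C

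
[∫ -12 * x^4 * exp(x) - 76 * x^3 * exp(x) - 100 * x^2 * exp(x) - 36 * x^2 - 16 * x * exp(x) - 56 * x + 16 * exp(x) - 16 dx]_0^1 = -40*E - 56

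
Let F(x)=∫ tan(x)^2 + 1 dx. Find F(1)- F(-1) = 2*tan(1)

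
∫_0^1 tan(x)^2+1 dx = tan(1)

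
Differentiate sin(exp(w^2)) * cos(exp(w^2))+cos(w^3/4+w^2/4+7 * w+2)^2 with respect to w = -3*w^2*sin(w^3/2 + w^2/2 + 14*w + 4)/4 + 2*w*exp(w^2)*cos(2*exp(w^2)) - w*sin(w^3/2 + w^2/2 + 14*w + 4)/2 - 7*sin(w^3/2 + w^2/2 + 14*w + 4)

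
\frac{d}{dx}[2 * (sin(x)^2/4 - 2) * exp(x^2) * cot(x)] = (x*sin(2*x)/2 - 8*x/tan(x) + cos(2*x)/2 + 4/sin(x)^2)*exp(x^2)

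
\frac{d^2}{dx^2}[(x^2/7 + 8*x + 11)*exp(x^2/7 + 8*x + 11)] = 4*x^4*exp(x^2/7 + 8*x + 11)/343 + 64*x^3*exp(x^2/7 + 8*x + 11)/49 + 2294*x^2*exp(x^2/7 + 8*x + 11)/49 + 4016*x*exp(x^2/7 + 8*x + 11)/7 + 5848*exp(x^2/7 + 8*x + 11)/7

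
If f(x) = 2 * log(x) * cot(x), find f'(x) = 2*(-x*log(x)/sin(x)^2 + 1/tan(x))/x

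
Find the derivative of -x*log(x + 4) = (-x*log(x + 4) - x - 4*log(x + 4))/(x + 4)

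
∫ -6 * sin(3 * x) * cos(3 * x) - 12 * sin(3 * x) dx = (cos(3*x) + 2)^2 + C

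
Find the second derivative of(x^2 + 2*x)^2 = 12*x^2 + 24*x + 8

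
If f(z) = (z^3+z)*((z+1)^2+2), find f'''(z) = 60*z^2 + 48*z + 24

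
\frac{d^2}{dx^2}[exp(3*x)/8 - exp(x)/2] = 9*exp(3*x)/8 - exp(x)/2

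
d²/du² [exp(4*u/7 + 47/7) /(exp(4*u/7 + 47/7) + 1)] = (16*exp(4*u/7 + 47/7) - 16*exp(8*u/7 + 94/7))/(49*exp(141/7)*exp(12*u/7) + 147*exp(94/7)*exp(8*u/7) + 147*exp(47/7)*exp(4*u/7) + 49)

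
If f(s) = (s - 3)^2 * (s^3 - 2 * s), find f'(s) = 5*s^4 - 24*s^3 + 21*s^2 + 24*s - 18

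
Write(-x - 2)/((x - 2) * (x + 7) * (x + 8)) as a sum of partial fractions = 3/(5*(x + 8)) - 5/(9*(x + 7)) - 2/(45*(x - 2))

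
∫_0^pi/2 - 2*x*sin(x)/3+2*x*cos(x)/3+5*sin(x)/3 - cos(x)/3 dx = pi/3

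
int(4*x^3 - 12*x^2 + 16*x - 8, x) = x^4 - 4*x^3 + 8*x^2 - 8*x + C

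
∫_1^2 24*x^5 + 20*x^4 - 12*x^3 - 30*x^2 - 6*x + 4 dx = 256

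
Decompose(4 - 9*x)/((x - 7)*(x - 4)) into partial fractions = 32/(3*(x - 4)) - 59/(3*(x - 7))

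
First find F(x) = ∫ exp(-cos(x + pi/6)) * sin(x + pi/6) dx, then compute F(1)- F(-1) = -exp(-sin(1 + pi/3)) + exp(-cos(pi/6 + 1))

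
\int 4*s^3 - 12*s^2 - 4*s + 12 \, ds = s^4 - 4*s^3 - 2*s^2 + 12*s + C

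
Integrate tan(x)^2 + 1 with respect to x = tan(x) + C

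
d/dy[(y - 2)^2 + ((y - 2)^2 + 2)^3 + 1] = 6*y^5 - 60*y^4 + 264*y^3 - 624*y^2 + 794*y - 436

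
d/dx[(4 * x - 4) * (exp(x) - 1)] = 4*x*exp(x) - 4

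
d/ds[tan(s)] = cos(s)^(-2)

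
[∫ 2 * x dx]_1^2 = 3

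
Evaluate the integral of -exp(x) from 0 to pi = 1 - exp(pi)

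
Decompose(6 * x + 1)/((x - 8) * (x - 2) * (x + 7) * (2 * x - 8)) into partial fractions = 41/(2970*(x + 7)) + 13/(216*(x - 2)) - 25/(176*(x - 4)) + 49/(720*(x - 8))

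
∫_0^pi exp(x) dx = -1 + exp(pi)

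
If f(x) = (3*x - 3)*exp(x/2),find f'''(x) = 3*x*exp(x/2)/8 + 15*exp(x/2)/8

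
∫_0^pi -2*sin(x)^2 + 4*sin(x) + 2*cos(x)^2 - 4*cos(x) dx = 8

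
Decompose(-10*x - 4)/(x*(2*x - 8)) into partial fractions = -11/(2*(x - 4)) + 1/(2*x)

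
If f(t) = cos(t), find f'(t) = -sin(t)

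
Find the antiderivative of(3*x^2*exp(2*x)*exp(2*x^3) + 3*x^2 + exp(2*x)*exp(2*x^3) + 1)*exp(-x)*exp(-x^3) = -exp(-x^3 - x) + exp(x^3 + x) + C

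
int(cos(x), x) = sin(x) + C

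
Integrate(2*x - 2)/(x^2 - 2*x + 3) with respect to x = log((x - 1)^2 + 2) + C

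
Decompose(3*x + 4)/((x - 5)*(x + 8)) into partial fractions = 20/(13*(x + 8)) + 19/(13*(x - 5))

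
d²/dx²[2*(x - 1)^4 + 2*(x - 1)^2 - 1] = 24*x^2 - 48*x + 28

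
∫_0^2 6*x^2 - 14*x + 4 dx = -4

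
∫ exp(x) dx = exp(x) + C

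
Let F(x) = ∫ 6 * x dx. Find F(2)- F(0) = 12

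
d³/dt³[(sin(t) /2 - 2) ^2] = -sin(2*t) + 2*cos(t)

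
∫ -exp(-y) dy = exp(-y) + C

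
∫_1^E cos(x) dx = -sin(1) + sin(E)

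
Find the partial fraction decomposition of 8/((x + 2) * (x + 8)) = -4/(3*(x + 8)) + 4/(3*(x + 2))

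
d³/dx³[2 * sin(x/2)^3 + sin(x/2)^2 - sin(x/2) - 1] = -sin(x)/2 - cos(x/2)/16 + 27*cos(3*x/2)/16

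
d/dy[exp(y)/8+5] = exp(y)/8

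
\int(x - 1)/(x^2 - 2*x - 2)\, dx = log(x^2 - 2*x - 2)/2 + C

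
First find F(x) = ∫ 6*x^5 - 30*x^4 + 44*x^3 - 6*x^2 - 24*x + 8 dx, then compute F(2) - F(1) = 0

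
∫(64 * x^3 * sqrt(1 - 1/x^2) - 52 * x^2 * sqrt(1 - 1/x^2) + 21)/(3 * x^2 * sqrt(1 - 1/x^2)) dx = 32*x^2/3 - 52*x/3 + 7*asec(x) + C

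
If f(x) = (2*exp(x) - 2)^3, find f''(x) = 72*exp(3*x) - 96*exp(2*x) + 24*exp(x)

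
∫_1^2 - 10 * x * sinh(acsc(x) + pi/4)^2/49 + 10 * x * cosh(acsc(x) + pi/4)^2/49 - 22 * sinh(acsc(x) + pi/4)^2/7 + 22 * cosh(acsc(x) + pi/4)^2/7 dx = 169/49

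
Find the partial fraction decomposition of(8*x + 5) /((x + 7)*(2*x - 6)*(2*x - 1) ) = -6/(25*(2*x - 1)) - 17/(100*(x + 7)) + 29/(100*(x - 3))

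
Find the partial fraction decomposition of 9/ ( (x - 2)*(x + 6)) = -9/(8*(x + 6)) + 9/(8*(x - 2))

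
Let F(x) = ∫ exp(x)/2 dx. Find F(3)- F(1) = -E/2 + exp(3)/2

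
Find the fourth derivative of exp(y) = exp(y)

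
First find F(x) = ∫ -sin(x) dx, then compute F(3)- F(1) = cos(3) - cos(1)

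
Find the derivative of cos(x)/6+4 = -sin(x)/6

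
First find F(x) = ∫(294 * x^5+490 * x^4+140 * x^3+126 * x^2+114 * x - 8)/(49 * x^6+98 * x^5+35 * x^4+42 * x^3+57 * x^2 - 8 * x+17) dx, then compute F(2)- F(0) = -log(17) + log(7397)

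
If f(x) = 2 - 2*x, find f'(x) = -2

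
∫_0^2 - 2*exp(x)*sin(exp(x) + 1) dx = 2*cos(1 + exp(2)) - 2*cos(2)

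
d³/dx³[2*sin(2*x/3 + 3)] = -16*cos(2*x/3 + 3)/27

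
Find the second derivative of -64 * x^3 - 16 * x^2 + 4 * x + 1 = -384*x - 32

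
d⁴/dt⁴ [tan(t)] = 24*tan(t)^5 + 40*tan(t)^3 + 16*tan(t)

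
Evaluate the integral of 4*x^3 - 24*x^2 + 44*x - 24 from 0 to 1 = -9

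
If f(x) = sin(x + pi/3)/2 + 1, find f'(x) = cos(x + pi/3)/2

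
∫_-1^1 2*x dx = 0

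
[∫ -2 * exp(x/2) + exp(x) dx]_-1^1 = -(-2 + exp(-1/2))^2 + (-2 + exp(1/2))^2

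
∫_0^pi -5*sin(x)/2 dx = -5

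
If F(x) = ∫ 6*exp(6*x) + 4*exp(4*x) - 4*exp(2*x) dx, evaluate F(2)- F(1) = -exp(6) - 3*exp(4) + 2*exp(2) + exp(8) + exp(12)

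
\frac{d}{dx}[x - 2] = 1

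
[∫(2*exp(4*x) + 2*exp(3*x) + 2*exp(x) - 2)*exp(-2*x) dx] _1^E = -(E - exp(-1))^2 - 2*E - 2*exp(-E) + 2*exp(-1) + 2*exp(E) + (-exp(-E) + exp(E))^2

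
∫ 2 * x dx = x^2 + C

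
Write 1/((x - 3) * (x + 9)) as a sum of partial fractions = -1/(12*(x + 9)) + 1/(12*(x - 3))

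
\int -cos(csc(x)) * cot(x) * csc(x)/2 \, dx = sin(csc(x))/2 + C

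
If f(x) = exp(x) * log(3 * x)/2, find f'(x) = (x*exp(x)*log(x) + x*exp(x)*log(3) + exp(x))/(2*x)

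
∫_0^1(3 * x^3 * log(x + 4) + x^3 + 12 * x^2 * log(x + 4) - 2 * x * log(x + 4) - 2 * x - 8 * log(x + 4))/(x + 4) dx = -log(5)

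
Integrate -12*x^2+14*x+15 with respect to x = -4*x^3 + 7*x^2 + 15*x + C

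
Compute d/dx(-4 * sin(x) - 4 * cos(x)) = 4*sin(x) - 4*cos(x)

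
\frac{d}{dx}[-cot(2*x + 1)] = 2/sin(2*x + 1)^2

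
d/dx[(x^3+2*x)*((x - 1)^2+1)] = 5*x^4 - 8*x^3 + 12*x^2 - 8*x + 4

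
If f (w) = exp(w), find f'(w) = exp(w)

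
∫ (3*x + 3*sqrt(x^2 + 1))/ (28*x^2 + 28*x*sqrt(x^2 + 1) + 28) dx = 3*log(x + sqrt(x^2 + 1))/28 + C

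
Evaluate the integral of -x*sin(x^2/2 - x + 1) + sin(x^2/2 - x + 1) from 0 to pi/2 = -cos(1) + sin(1 + pi^2/8)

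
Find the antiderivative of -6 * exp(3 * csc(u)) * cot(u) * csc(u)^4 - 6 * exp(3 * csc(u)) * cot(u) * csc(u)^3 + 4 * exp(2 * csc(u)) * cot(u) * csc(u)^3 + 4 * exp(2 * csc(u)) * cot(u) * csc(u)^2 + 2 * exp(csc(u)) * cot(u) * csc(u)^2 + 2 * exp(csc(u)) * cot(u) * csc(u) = 2*(exp(2*csc(u))*csc(u)^2 - exp(csc(u))*csc(u) - 1)*exp(csc(u))*csc(u) + C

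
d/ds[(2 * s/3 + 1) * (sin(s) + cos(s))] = 2*sqrt(2)*s*cos(s + pi/4)/3 - sin(s)/3 + 5*cos(s)/3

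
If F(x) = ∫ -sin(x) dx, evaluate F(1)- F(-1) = 0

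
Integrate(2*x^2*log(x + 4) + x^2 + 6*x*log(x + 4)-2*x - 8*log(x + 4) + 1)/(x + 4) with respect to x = (x - 1)^2*log(x + 4) + C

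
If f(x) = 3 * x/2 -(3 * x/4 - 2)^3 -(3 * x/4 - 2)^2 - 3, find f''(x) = 45/8 - 81*x/32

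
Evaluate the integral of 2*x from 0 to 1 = 1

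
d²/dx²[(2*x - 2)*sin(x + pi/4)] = -2*x*sin(x + pi/4) + 2*sin(x + pi/4) + 4*cos(x + pi/4)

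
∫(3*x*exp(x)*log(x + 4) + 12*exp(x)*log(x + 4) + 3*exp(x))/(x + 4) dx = 3*exp(x)*log(x + 4) + C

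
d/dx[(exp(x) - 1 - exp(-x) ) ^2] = (2*exp(4*x) - 2*exp(3*x) - 2*exp(x) - 2)*exp(-2*x)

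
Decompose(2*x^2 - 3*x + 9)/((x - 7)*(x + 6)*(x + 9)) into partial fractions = 33/(8*(x + 9)) - 33/(13*(x + 6)) + 43/(104*(x - 7))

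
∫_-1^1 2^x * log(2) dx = 3/2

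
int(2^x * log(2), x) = 2^x + C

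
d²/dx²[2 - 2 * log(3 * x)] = 2/x^2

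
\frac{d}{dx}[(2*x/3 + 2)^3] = 8*x^2/9 + 16*x/3 + 8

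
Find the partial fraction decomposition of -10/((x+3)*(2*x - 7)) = -20/(13*(2*x - 7)) + 10/(13*(x + 3))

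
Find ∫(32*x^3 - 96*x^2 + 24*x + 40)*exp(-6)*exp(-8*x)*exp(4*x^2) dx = (4*x^2 - 8*x - 6)*exp(4*x^2 - 8*x - 6) + C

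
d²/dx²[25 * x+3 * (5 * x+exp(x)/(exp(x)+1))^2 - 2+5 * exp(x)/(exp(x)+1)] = (-30*x*exp(3*x) + 30*x*exp(x) + 150*exp(4*x) + 649*exp(3*x) + 1032*exp(2*x) + 665*exp(x) + 150)/(exp(4*x) + 4*exp(3*x) + 6*exp(2*x) + 4*exp(x) + 1)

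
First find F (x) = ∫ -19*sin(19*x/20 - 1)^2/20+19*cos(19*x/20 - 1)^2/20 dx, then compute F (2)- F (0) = sin(2)/2 + sin(9/5)/2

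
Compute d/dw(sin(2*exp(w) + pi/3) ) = 2*exp(w)*cos(2*exp(w) + pi/3)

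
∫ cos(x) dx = sin(x) + C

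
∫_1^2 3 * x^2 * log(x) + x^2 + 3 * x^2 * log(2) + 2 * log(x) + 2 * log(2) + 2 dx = 21*log(2)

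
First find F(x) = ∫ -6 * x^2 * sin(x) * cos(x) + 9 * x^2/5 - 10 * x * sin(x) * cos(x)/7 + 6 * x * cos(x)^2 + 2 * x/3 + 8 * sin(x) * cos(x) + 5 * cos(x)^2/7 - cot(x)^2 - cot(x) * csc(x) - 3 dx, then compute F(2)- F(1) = -csc(1) - cot(1) + cot(2) + 2*cos(1)^2/7 + csc(2) + 66*cos(2)^2/7 + 16/5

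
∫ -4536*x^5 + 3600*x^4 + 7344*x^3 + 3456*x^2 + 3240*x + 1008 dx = -756*x^6 + 720*x^5 + 1836*x^4 + 1152*x^3 + 1620*x^2 + 1008*x + C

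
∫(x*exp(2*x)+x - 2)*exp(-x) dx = 2*(x - 1)*sinh(x) + C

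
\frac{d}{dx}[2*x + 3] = 2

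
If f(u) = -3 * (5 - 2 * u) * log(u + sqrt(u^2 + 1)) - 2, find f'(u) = (6*u^2*log(u + sqrt(u^2 + 1)) + 6*u^2 + 6*u*sqrt(u^2 + 1)*log(u + sqrt(u^2 + 1)) + 6*u*sqrt(u^2 + 1) - 15*u - 15*sqrt(u^2 + 1) + 6*log(u + sqrt(u^2 + 1)))/(u^2 + u*sqrt(u^2 + 1) + 1)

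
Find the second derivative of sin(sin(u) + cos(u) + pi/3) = 2*sin(u)*sin(sqrt(2)*sin(u + pi/4) + pi/3)*cos(u) - sqrt(2)*sin(u + pi/4)*cos(sqrt(2)*sin(u + pi/4) + pi/3) - sin(sqrt(2)*sin(u + pi/4) + pi/3)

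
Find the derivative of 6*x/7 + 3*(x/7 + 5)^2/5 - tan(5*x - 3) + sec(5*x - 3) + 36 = 6*x/245 - 5*tan(5*x - 3)^2 + 5*tan(5*x - 3)*sec(5*x - 3) - 23/7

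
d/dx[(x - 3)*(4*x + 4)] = 8*x - 8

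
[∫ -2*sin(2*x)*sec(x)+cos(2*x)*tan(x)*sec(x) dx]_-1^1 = 0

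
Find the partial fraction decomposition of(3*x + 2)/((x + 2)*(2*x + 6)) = 7/(2*(x + 3)) - 2/(x + 2)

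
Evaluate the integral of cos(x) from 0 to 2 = sin(2)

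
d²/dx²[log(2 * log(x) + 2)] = (-log(x) - 2)/(x^2*log(x)^2 + 2*x^2*log(x) + x^2)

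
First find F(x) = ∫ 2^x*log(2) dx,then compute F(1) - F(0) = 1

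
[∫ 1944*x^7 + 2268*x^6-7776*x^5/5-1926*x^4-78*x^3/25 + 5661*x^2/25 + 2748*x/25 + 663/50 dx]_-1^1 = 1377/25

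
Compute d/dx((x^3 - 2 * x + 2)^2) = 6*x^5 - 16*x^3 + 12*x^2 + 8*x - 8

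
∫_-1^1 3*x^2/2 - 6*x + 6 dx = 13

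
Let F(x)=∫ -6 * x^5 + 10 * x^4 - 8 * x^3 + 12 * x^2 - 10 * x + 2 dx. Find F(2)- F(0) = -16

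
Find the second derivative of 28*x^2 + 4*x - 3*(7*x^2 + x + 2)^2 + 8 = -1764*x^2 - 252*x - 118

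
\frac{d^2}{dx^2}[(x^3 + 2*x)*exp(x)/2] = x^3*exp(x)/2 + 3*x^2*exp(x) + 4*x*exp(x) + 2*exp(x)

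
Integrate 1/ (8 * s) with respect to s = log(s)/8 + C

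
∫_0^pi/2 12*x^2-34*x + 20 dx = (-2 + pi/2)^2*(-1 + 2*pi) + 4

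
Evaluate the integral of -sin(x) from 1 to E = cos(E) - cos(1)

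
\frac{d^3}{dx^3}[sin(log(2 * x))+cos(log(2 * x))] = 2*(sin(log(x) + log(2)) + 2*cos(log(x) + log(2)))/x^3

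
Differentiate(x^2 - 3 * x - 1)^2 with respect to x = 4*x^3 - 18*x^2 + 14*x + 6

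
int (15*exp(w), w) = 15*exp(w) + C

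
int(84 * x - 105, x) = 42*x^2 - 105*x + C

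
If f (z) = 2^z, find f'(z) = 2^z*log(2)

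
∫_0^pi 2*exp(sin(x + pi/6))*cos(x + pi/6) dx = -2*exp(1/2) + 2*exp(-1/2)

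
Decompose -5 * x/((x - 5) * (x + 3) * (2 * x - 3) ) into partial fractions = 10/(21*(2*x - 3)) + 5/(24*(x + 3)) - 25/(56*(x - 5))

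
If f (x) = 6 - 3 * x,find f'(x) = -3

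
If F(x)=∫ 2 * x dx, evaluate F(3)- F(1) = 8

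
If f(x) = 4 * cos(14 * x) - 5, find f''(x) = -784*cos(14*x)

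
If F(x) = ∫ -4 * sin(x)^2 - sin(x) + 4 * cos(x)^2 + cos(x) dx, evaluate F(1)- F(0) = -1 + sqrt(2)*sin(pi/4 + 1) + 2*sin(2)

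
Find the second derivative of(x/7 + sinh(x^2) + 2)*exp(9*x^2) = 2*(162*x^3/7 + 164*x^2*sinh(x^2) + 36*x^2*cosh(x^2) + 324*x^2 + 27*x/7 + 9*sinh(x^2) + cosh(x^2) + 18)*exp(9*x^2)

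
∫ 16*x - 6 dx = 8*x^2 - 6*x + C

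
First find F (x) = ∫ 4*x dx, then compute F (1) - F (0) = 2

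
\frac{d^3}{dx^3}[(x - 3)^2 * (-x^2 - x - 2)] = 30 - 24*x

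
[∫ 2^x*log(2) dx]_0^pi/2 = -1 + 2^(pi/2)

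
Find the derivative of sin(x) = cos(x)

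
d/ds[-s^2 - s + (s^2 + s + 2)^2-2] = 4*s^3 + 6*s^2 + 8*s + 3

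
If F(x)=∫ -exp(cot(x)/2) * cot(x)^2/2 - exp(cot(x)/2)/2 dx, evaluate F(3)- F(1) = -exp(cot(1)/2) + exp(cot(3)/2)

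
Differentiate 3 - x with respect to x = -1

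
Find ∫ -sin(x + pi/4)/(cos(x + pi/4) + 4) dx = log(cos(x + pi/4) + 4) + C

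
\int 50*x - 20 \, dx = 25*x^2 - 20*x + C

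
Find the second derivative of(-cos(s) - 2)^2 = -4*cos(s) - 2*cos(2*s)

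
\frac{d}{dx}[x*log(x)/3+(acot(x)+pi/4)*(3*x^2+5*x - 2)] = (72*x^3*acot(x) + 18*pi*x^3 + 4*x^2*log(x) + 60*x^2*acot(x) - 32*x^2 + 15*pi*x^2 + 72*x*acot(x) - 60*x + 18*pi*x + 4*log(x) + 60*acot(x) + 28 + 15*pi)/(12*x^2 + 12)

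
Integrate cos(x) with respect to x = sin(x) + C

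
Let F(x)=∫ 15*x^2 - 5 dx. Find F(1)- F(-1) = 0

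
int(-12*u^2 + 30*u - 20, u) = -4*u^3 + 15*u^2 - 20*u + C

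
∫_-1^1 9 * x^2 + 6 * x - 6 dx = -6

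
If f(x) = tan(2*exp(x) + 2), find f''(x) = 8*exp(2*x)*tan(2*exp(x) + 2)^3 + 8*exp(2*x)*tan(2*exp(x) + 2) + 2*exp(x)*tan(2*exp(x) + 2)^2 + 2*exp(x)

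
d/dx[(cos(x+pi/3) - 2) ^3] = -3*sin(x + pi/3)*cos(x + pi/3)^2 - 12*sin(x + pi/3) + 6*cos(2*x + pi/6)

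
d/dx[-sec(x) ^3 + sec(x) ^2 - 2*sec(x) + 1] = (-2 + 2/cos(x) - 3/cos(x)^2)*sin(x)/cos(x)^2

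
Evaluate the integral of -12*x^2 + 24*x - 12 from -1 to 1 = -32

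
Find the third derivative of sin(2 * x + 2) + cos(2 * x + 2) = 8*sin(2*x + 2) - 8*cos(2*x + 2)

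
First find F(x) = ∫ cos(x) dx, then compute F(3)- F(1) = -sin(1) + sin(3)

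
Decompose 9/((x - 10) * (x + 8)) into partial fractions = -1/(2*(x + 8)) + 1/(2*(x - 10))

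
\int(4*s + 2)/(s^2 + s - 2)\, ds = 2*log(s^2 + s - 2) + C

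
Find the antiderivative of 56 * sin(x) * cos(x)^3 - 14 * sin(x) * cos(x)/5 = 7*(cos(2*x) + 14/5)*sin(x)^2 + C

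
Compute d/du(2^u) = 2^u*log(2)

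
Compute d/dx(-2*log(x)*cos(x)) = 2*(x*log(x)*sin(x) - cos(x))/x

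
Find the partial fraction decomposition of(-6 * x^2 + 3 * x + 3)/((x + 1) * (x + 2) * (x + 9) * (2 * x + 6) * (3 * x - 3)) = -17/(672*(x + 9)) + 5/(24*(x + 3)) - 3/(14*(x + 2)) + 1/(32*(x + 1))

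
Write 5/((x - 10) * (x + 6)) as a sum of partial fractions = -5/(16*(x + 6)) + 5/(16*(x - 10))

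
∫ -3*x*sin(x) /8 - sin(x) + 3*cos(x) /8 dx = (3*x/8 + 1)*cos(x) + C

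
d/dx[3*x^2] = 6*x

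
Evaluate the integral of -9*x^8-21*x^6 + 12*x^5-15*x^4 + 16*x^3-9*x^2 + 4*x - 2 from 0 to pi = -(-1 + pi + pi^3)^3 - (-1 + pi + pi^3)^2 - pi^3 - pi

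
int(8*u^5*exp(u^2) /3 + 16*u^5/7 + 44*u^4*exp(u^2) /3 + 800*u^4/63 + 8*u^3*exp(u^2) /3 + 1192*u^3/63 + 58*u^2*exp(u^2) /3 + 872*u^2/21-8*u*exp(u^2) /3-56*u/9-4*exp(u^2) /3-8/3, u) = 2*u*(2*u - 1)*(u^2 + 6*u + 2)*(6*u^2 + 7*u + 21*exp(u^2) + 42)/63 + C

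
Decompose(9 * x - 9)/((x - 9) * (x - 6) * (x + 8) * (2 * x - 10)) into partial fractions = 81/(6188*(x + 8)) + 9/(26*(x - 5)) - 15/(28*(x - 6)) + 3/(17*(x - 9))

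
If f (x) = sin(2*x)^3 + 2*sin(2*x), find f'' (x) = 32*(9*sin(x)^4 - 9*sin(x)^2 + 1)*sin(x)*cos(x)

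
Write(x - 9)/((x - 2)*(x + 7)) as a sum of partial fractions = 16/(9*(x + 7)) - 7/(9*(x - 2))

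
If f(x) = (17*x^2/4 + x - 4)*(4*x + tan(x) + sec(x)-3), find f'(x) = 17*x^2*tan(x)^2/4 + 17*x^2*tan(x)*sec(x)/4 + 221*x^2/4 + x*tan(x)^2 + x*tan(x)*sec(x) + 17*x*tan(x)/2 + 17*x*sec(x)/2 - 33*x/2 - 4*tan(x)^2 - 4*tan(x)*sec(x) + tan(x) + sec(x) - 23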